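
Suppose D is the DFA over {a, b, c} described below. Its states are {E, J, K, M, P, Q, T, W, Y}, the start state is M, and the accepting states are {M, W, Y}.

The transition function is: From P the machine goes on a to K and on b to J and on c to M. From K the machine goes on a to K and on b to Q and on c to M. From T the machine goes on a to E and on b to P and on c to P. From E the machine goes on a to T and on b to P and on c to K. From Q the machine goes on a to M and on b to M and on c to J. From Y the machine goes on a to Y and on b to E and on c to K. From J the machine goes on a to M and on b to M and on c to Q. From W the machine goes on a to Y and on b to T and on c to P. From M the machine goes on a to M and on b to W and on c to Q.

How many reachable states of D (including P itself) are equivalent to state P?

2

Every state is reachable, so we keep all 9.
Initial partition by acceptance: {M,W,Y} | {E,J,K,P,Q,T}.
Refine {M,W,Y} on symbol b: members go to different blocks, giving {W,Y} and {M}.
Split {E,J,K,P,Q,T} by δ(·,a) → {E,K,P,T} and {J,Q}.
On input b, block {E,K,P,T} splits into {K,P} and {E,T}.
No further refinement is possible. Final partition (5 blocks): {W,Y} | {K,P} | {M} | {J,Q} | {E,T}.
The equivalence class containing P is {K,P}, of size 2.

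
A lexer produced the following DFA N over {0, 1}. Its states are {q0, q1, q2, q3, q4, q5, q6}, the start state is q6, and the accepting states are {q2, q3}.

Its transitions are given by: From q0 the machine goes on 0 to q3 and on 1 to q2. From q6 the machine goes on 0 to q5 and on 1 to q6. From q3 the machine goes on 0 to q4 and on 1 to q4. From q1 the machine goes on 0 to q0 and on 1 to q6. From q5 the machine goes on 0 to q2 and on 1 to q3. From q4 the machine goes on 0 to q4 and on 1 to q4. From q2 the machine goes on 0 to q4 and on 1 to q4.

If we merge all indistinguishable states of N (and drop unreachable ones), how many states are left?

Reachable states from the start: {q2,q3,q4,q5,q6}. Unreachable: {q0,q1} — drop them.
P0 = {q2,q3} | {q4,q5,q6}.
On input 0, block {q4,q5,q6} splits into {q4,q6} and {q5}.
Split {q4,q6} by δ(·,0) → {q4} and {q6}.
The partition is now stable with 4 blocks: {q2,q3} | {q4} | {q5} | {q6}.

4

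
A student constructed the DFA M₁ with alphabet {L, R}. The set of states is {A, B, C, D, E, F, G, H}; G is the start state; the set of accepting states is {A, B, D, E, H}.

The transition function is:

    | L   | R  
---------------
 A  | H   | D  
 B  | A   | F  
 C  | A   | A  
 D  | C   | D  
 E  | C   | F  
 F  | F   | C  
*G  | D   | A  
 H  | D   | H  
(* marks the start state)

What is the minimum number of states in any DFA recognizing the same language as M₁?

5

First remove the unreachable states {B,E,F}; 5 states remain.
P0 = {A,D,H} | {C,G}.
On input L, block {A,D,H} splits into {A,H} and {D}.
Refine {A,H} on symbol L: members go to different blocks, giving {A} and {H}.
On input L, block {C,G} splits into {C} and {G}.
No further refinement is possible. Final partition (5 blocks): {A} | {C} | {D} | {H} | {G}.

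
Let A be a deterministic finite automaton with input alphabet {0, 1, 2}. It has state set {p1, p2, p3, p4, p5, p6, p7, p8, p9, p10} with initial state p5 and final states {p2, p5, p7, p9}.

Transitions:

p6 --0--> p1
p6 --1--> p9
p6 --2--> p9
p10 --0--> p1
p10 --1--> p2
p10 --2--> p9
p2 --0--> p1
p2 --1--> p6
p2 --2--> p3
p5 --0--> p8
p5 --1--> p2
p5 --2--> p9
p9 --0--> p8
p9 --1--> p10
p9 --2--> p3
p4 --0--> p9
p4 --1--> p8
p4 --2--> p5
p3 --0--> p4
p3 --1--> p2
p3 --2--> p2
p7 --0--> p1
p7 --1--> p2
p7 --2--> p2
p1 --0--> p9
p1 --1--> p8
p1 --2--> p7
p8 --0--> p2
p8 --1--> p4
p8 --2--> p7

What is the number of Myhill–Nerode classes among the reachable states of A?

Every state is reachable, so we keep all 10.
Initial partition by acceptance: {p2,p5,p7,p9} | {p1,p3,p4,p6,p8,p10}.
Refine {p2,p5,p7,p9} on symbol 1: members go to different blocks, giving {p2,p9} and {p5,p7}.
Refine {p1,p3,p4,p6,p8,p10} on symbol 0: members go to different blocks, giving {p1,p4,p8} and {p3,p6,p10}.
The partition is now stable with 4 blocks: {p2,p9} | {p1,p4,p8} | {p5,p7} | {p3,p6,p10}.

4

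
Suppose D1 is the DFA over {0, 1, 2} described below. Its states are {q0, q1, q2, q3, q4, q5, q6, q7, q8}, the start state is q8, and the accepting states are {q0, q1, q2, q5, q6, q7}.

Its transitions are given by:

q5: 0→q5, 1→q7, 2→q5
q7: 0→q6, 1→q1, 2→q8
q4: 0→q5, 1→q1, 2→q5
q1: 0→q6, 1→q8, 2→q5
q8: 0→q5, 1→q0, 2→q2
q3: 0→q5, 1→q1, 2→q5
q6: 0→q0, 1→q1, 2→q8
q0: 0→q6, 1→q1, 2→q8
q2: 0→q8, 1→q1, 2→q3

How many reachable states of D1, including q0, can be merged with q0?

3

States {q4} cannot be reached from the start state, so discard them.
P0 = {q0,q1,q2,q5,q6,q7} | {q3,q8}.
On input 0, block {q0,q1,q2,q5,q6,q7} splits into {q0,q1,q5,q6,q7} and {q2}.
Split {q0,q1,q5,q6,q7} by δ(·,1) → {q0,q5,q6,q7} and {q1}.
Split {q0,q5,q6,q7} by δ(·,1) → {q0,q6,q7} and {q5}.
Refine {q3,q8} on symbol 1: members go to different blocks, giving {q3} and {q8}.
The partition is now stable with 6 blocks: {q0,q6,q7} | {q3} | {q2} | {q1} | {q5} | {q8}.
State q0 belongs to the block {q0,q6,q7}, which has 3 states.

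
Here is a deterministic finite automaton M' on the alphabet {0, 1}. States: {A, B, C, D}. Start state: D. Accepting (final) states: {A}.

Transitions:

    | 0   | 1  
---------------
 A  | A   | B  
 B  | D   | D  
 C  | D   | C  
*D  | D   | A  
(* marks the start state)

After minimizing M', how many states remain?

First remove the unreachable states {C}; 3 states remain.
Start with accepting vs non-accepting: {A} | {B,D}.
Split {B,D} by δ(·,1) → {B} and {D}.
Stable partition: {A} | {B} | {D} — 3 equivalence classes.

3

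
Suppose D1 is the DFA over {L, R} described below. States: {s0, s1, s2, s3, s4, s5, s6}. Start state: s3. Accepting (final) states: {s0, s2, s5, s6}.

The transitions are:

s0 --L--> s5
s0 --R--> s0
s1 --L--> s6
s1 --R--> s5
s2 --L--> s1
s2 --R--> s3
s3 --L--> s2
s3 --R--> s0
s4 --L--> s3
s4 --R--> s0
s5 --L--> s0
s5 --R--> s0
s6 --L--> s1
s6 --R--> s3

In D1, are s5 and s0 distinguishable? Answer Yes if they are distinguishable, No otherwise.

Reachable states from the start: {s0,s1,s2,s3,s5,s6}. Unreachable: {s4} — drop them.
Initial partition by acceptance: {s0,s2,s5,s6} | {s1,s3}.
Split {s0,s2,s5,s6} by δ(·,L) → {s0,s5} and {s2,s6}.
Stable partition: {s0,s5} | {s1,s3} | {s2,s6} — 3 equivalence classes.
s5 and s0 lie in the same block of the stable partition, so they are equivalent — no string distinguishes them.

No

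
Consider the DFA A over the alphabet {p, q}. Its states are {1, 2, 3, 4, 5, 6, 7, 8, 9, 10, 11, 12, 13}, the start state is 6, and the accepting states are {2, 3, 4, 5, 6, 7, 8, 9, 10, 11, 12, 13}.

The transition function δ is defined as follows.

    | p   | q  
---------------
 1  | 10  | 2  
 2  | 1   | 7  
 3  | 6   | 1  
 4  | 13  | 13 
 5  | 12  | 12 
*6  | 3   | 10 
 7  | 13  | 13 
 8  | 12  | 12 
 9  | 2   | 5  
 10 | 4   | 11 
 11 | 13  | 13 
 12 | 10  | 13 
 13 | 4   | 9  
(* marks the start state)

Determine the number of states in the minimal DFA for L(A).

10

Reachable states from the start: {1,2,3,4,5,6,7,9,10,11,12,13}. Unreachable: {8} — drop them.
P0 = {2,3,4,5,6,7,9,10,11,12,13} | {1}.
Split {2,3,4,5,6,7,9,10,11,12,13} by δ(·,p) → {3,4,5,6,7,9,10,11,12,13} and {2}.
Refine {3,4,5,6,7,9,10,11,12,13} on symbol p: members go to different blocks, giving {3,4,5,6,7,10,11,12,13} and {9}.
Refine {3,4,5,6,7,10,11,12,13} on symbol q: members go to different blocks, giving {4,5,6,7,10,11,12} and {3} and {13}.
On input p, block {4,5,6,7,10,11,12} splits into {4,7,11} and {5,10,12} and {6}.
On input p, block {5,10,12} splits into {5,12} and {10}.
Split {5,12} by δ(·,p) → {5} and {12}.
Stable partition: {4,7,11} | {1} | {2} | {9} | {3} | {13} | {5} | {6} | {10} | {12} — 10 equivalence classes.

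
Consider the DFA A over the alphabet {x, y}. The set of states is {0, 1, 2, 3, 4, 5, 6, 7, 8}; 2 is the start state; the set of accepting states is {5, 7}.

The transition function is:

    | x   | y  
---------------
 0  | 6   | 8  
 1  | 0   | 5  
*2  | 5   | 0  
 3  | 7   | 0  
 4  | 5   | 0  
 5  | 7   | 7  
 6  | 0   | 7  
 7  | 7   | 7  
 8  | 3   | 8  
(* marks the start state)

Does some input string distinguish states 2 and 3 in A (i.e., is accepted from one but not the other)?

No

States {1,4} cannot be reached from the start state, so discard them.
P0 = {5,7} | {0,2,3,6,8}.
On input x, block {0,2,3,6,8} splits into {0,6,8} and {2,3}.
On input x, block {0,6,8} splits into {0,6} and {8}.
On input y, block {0,6} splits into {0} and {6}.
Stable partition: {5,7} | {0} | {2,3} | {8} | {6} — 5 equivalence classes.
2 and 3 lie in the same block of the stable partition, so they are equivalent — no string distinguishes them.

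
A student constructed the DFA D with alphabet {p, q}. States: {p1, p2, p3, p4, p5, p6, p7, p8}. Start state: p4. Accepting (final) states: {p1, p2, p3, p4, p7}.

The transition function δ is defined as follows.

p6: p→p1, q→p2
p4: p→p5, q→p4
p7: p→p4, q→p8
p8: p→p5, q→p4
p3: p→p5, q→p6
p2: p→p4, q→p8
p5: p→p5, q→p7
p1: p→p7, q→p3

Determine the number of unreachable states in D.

4

No path from p4 leads to p1, p2, p3, p6; the other 4 states are all reachable.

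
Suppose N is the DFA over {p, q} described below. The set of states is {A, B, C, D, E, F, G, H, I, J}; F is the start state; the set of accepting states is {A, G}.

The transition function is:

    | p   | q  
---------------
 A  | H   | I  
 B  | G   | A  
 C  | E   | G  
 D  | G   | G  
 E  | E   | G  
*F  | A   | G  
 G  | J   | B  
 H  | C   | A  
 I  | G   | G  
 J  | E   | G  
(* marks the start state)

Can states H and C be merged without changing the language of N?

First remove the unreachable states {D}; 9 states remain.
Initial partition by acceptance: {A,G} | {B,C,E,F,H,I,J}.
On input p, block {B,C,E,F,H,I,J} splits into {C,E,H,J} and {B,F,I}.
Stable partition: {A,G} | {C,E,H,J} | {B,F,I} — 3 equivalence classes.
H and C lie in the same block of the stable partition, so they are equivalent — no string distinguishes them.

Yes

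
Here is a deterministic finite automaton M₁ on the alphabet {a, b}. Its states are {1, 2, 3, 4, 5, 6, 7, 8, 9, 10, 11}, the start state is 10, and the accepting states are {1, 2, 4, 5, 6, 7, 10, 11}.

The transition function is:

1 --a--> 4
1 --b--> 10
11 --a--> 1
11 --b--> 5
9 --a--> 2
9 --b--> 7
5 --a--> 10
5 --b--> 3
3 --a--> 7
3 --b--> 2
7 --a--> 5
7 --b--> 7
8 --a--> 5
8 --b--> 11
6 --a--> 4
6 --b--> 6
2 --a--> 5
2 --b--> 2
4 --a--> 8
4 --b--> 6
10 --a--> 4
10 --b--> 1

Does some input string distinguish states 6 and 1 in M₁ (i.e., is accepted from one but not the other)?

No

Reachable states from the start: {1,2,3,4,5,6,7,8,10,11}. Unreachable: {9} — drop them.
Start with accepting vs non-accepting: {1,2,4,5,6,7,10,11} | {3,8}.
On input a, block {1,2,4,5,6,7,10,11} splits into {1,2,5,6,7,10,11} and {4}.
Split {1,2,5,6,7,10,11} by δ(·,a) → {2,5,7,11} and {1,6,10}.
On input a, block {2,5,7,11} splits into {2,7} and {5,11}.
Split {3,8} by δ(·,a) → {3} and {8}.
Refine {5,11} on symbol b: members go to different blocks, giving {5} and {11}.
No further refinement is possible. Final partition (7 blocks): {2,7} | {3} | {4} | {1,6,10} | {5} | {8} | {11}.
6 and 1 lie in the same block of the stable partition, so they are equivalent — no string distinguishes them.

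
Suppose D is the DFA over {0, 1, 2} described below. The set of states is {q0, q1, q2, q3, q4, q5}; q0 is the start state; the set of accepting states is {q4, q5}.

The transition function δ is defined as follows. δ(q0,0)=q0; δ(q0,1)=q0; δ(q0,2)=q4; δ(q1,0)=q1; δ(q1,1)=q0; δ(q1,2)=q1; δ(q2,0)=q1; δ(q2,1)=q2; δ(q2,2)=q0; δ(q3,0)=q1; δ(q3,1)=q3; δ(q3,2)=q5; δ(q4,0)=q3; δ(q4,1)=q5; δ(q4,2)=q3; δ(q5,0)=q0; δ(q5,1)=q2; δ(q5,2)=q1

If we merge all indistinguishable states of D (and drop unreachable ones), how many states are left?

6

Start with accepting vs non-accepting: {q4,q5} | {q0,q1,q2,q3}.
On input 1, block {q4,q5} splits into {q4} and {q5}.
On input 2, block {q0,q1,q2,q3} splits into {q1,q2} and {q0} and {q3}.
Refine {q1,q2} on symbol 1: members go to different blocks, giving {q1} and {q2}.
Stable partition: {q4} | {q1} | {q5} | {q0} | {q3} | {q2} — 6 equivalence classes.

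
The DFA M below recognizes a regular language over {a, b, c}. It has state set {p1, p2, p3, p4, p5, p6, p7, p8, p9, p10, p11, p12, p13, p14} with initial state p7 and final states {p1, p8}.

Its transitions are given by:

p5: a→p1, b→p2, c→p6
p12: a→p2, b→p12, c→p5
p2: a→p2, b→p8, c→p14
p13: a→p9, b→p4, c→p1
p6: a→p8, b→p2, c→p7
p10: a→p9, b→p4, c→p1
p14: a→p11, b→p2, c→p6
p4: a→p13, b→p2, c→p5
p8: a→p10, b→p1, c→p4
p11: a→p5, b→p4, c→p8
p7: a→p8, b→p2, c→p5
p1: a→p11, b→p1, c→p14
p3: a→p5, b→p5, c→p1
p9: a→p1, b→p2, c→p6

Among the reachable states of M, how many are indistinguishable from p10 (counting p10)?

Reachable states from the start: {p1,p2,p4,p5,p6,p7,p8,p9,p10,p11,p13,p14}. Unreachable: {p3,p12} — drop them.
P0 = {p1,p8} | {p2,p4,p5,p6,p7,p9,p10,p11,p13,p14}.
Split {p2,p4,p5,p6,p7,p9,p10,p11,p13,p14} by δ(·,a) → {p2,p4,p10,p11,p13,p14} and {p5,p6,p7,p9}.
Refine {p2,p4,p10,p11,p13,p14} on symbol a: members go to different blocks, giving {p2,p4,p14} and {p10,p11,p13}.
On input a, block {p2,p4,p14} splits into {p4,p14} and {p2}.
Stable partition: {p1,p8} | {p4,p14} | {p5,p6,p7,p9} | {p10,p11,p13} | {p2} — 5 equivalence classes.
State p10 belongs to the block {p10,p11,p13}, which has 3 states.

3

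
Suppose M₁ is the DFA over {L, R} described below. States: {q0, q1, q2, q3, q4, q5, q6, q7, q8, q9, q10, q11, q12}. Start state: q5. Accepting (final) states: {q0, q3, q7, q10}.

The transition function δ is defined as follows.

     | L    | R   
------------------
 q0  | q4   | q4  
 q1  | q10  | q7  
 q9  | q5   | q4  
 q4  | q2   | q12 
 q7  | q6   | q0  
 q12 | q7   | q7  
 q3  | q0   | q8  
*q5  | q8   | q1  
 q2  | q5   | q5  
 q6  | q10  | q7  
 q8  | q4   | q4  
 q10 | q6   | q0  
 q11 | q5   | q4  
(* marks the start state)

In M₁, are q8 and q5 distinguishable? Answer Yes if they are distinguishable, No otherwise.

Yes

States {q3,q9,q11} cannot be reached from the start state, so discard them.
Initial partition by acceptance: {q0,q7,q10} | {q1,q2,q4,q5,q6,q8,q12}.
Split {q0,q7,q10} by δ(·,R) → {q7,q10} and {q0}.
Refine {q1,q2,q4,q5,q6,q8,q12} on symbol L: members go to different blocks, giving {q2,q4,q5,q8} and {q1,q6,q12}.
On input R, block {q2,q4,q5,q8} splits into {q2,q8} and {q4,q5}.
Stable partition: {q7,q10} | {q2,q8} | {q0} | {q1,q6,q12} | {q4,q5} — 5 equivalence classes.
q8 and q5 end up in different blocks, so they are distinguishable. For instance, the string 'RL' is accepted from only q5.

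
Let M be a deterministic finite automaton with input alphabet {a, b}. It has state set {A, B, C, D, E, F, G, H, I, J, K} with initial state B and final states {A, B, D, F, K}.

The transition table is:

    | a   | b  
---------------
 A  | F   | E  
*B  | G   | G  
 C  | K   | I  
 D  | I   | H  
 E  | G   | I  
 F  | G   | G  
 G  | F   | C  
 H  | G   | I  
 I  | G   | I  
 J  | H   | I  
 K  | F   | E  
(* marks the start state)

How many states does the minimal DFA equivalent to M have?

5

First remove the unreachable states {A,D,H,J}; 7 states remain.
P0 = {B,F,K} | {C,E,G,I}.
Split {B,F,K} by δ(·,a) → {B,F} and {K}.
Refine {C,E,G,I} on symbol a: members go to different blocks, giving {E,I} and {C} and {G}.
No further refinement is possible. Final partition (5 blocks): {B,F} | {E,I} | {K} | {C} | {G}.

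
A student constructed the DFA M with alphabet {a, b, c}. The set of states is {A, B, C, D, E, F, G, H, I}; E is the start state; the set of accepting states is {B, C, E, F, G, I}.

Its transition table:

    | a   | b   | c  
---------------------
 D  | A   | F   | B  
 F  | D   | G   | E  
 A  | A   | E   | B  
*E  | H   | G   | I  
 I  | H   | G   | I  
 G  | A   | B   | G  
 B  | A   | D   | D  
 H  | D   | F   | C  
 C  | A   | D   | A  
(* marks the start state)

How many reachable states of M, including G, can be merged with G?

P0 = {B,C,E,F,G,I} | {A,D,H}.
Refine {B,C,E,F,G,I} on symbol b: members go to different blocks, giving {E,F,G,I} and {B,C}.
Split {E,F,G,I} by δ(·,b) → {E,F,I} and {G}.
Stable partition: {E,F,I} | {A,D,H} | {B,C} | {G} — 4 equivalence classes.
The equivalence class containing G is {G}, of size 1.

1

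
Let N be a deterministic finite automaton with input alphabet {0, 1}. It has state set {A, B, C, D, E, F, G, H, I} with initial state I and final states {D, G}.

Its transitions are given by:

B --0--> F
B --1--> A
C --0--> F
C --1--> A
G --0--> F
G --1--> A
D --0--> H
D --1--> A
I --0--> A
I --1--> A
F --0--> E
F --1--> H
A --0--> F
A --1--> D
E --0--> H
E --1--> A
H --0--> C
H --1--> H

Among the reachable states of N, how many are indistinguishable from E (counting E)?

2

First remove the unreachable states {B,G}; 7 states remain.
Start with accepting vs non-accepting: {D} | {A,C,E,F,H,I}.
Split {A,C,E,F,H,I} by δ(·,1) → {C,E,F,H,I} and {A}.
Split {C,E,F,H,I} by δ(·,0) → {C,E,F,H} and {I}.
Split {C,E,F,H} by δ(·,1) → {C,E} and {F,H}.
The partition is now stable with 5 blocks: {D} | {C,E} | {A} | {I} | {F,H}.
The equivalence class containing E is {C,E}, of size 2.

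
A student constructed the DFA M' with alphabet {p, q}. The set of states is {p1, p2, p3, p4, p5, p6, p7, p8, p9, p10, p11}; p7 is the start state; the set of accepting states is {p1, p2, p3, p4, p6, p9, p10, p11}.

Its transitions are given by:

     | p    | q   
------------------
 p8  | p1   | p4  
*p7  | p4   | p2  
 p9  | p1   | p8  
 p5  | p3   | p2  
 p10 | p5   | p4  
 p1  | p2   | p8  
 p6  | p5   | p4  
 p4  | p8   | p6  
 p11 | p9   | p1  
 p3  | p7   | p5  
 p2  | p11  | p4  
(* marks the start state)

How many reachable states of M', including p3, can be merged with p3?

States {p10} cannot be reached from the start state, so discard them.
Initial partition by acceptance: {p1,p2,p3,p4,p6,p9,p11} | {p5,p7,p8}.
On input p, block {p1,p2,p3,p4,p6,p9,p11} splits into {p1,p2,p9,p11} and {p3,p4,p6}.
On input q, block {p1,p2,p9,p11} splits into {p1,p9} and {p2} and {p11}.
Split {p1,p9} by δ(·,p) → {p1} and {p9}.
Split {p5,p7,p8} by δ(·,p) → {p5,p7} and {p8}.
Refine {p3,p4,p6} on symbol p: members go to different blocks, giving {p3,p6} and {p4}.
On input p, block {p5,p7} splits into {p5} and {p7}.
On input p, block {p3,p6} splits into {p3} and {p6}.
No further refinement is possible. Final partition (10 blocks): {p1} | {p5} | {p3} | {p2} | {p11} | {p9} | {p8} | {p4} | {p7} | {p6}.
State p3 belongs to the block {p3}, which has 1 states.

1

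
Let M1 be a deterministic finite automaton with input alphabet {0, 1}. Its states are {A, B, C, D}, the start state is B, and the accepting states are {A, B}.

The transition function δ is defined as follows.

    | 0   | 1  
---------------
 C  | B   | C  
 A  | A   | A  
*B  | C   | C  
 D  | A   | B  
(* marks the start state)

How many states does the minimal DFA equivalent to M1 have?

Reachable states from the start: {B,C}. Unreachable: {A,D} — drop them.
Initial partition by acceptance: {B} | {C}.
The partition is now stable with 2 blocks: {B} | {C}.

2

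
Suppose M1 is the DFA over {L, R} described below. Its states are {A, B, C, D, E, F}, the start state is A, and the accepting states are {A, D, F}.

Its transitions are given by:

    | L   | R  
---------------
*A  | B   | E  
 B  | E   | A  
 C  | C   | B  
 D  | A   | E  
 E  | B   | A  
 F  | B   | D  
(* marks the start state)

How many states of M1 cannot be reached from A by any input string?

No path from A leads to C, D, F; the other 3 states are all reachable.

3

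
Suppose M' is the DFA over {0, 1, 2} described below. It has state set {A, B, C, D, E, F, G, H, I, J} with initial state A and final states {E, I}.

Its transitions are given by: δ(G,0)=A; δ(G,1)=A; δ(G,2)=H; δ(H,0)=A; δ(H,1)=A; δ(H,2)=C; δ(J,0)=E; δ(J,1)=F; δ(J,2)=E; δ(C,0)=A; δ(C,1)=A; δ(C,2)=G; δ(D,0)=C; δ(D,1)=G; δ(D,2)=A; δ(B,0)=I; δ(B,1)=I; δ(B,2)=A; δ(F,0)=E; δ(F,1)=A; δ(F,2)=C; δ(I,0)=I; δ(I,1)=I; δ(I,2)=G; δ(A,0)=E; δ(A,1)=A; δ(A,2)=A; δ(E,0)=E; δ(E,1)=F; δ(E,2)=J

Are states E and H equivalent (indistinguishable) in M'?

States {B,D,I} cannot be reached from the start state, so discard them.
P0 = {E} | {A,C,F,G,H,J}.
On input 0, block {A,C,F,G,H,J} splits into {A,F,J} and {C,G,H}.
Refine {A,F,J} on symbol 2: members go to different blocks, giving {A} and {F} and {J}.
Stable partition: {E} | {A} | {C,G,H} | {F} | {J} — 5 equivalence classes.
E and H end up in different blocks, so they are distinguishable. For instance, the string 'ε' is accepted from only E.

No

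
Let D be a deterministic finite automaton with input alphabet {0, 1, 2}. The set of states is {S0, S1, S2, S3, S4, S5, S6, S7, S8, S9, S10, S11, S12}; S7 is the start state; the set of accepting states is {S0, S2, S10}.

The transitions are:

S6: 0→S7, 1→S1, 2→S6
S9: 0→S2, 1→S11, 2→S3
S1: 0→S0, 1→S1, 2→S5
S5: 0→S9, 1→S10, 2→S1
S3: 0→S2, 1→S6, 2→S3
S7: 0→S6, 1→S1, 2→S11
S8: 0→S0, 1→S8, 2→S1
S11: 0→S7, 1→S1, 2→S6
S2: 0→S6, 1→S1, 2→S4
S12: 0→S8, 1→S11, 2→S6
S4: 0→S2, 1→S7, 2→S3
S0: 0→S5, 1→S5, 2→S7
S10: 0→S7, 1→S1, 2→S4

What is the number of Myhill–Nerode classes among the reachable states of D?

6

First remove the unreachable states {S8,S12}; 11 states remain.
P0 = {S0,S2,S10} | {S1,S3,S4,S5,S6,S7,S9,S11}.
Refine {S1,S3,S4,S5,S6,S7,S9,S11} on symbol 0: members go to different blocks, giving {S1,S3,S4,S9} and {S5,S6,S7,S11}.
On input 1, block {S0,S2,S10} splits into {S2,S10} and {S0}.
On input 0, block {S1,S3,S4,S9} splits into {S3,S4,S9} and {S1}.
On input 0, block {S5,S6,S7,S11} splits into {S6,S7,S11} and {S5}.
No further refinement is possible. Final partition (6 blocks): {S2,S10} | {S3,S4,S9} | {S6,S7,S11} | {S0} | {S1} | {S5}.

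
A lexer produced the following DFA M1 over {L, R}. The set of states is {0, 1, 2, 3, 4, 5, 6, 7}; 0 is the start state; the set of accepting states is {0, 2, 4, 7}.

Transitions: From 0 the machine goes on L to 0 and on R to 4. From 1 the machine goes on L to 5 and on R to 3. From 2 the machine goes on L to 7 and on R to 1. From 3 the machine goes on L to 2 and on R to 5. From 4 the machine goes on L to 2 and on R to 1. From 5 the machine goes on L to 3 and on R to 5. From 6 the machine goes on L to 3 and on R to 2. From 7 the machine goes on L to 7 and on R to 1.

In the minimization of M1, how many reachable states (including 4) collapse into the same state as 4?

3

Reachable states from the start: {0,1,2,3,4,5,7}. Unreachable: {6} — drop them.
P0 = {0,2,4,7} | {1,3,5}.
Split {0,2,4,7} by δ(·,R) → {2,4,7} and {0}.
Refine {1,3,5} on symbol L: members go to different blocks, giving {1,5} and {3}.
Refine {1,5} on symbol L: members go to different blocks, giving {1} and {5}.
No further refinement is possible. Final partition (5 blocks): {2,4,7} | {1} | {0} | {3} | {5}.
The equivalence class containing 4 is {2,4,7}, of size 3.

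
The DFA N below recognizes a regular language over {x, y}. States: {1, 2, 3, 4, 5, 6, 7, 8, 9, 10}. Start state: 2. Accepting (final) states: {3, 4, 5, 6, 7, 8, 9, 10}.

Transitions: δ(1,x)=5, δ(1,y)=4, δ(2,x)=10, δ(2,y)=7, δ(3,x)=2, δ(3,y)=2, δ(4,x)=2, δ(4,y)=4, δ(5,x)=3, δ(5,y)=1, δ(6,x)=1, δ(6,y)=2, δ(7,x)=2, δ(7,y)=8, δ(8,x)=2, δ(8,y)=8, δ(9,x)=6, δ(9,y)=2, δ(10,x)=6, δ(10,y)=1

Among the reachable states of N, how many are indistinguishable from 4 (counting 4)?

3

States {9} cannot be reached from the start state, so discard them.
Initial partition by acceptance: {3,4,5,6,7,8,10} | {1,2}.
Split {3,4,5,6,7,8,10} by δ(·,x) → {3,4,6,7,8} and {5,10}.
Split {3,4,6,7,8} by δ(·,y) → {4,7,8} and {3,6}.
No further refinement is possible. Final partition (4 blocks): {4,7,8} | {1,2} | {5,10} | {3,6}.
State 4 belongs to the block {4,7,8}, which has 3 states.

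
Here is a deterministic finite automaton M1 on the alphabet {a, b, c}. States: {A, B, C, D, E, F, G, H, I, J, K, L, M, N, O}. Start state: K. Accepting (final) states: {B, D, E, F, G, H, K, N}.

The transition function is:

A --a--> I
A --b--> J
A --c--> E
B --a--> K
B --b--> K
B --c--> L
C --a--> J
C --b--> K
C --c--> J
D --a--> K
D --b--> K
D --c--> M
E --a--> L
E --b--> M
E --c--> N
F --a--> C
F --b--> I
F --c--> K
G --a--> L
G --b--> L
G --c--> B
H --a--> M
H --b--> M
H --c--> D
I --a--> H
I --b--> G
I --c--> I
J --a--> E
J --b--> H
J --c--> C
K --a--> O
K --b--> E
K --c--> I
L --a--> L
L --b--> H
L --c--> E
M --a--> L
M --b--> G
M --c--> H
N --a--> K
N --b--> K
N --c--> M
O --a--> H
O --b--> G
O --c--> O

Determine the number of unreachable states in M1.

4

Starting at K and following transitions, the reachable set is {B, D, E, G, H, I, K, L, M, N, O}. That leaves A, C, F, J unreachable — 4 in total.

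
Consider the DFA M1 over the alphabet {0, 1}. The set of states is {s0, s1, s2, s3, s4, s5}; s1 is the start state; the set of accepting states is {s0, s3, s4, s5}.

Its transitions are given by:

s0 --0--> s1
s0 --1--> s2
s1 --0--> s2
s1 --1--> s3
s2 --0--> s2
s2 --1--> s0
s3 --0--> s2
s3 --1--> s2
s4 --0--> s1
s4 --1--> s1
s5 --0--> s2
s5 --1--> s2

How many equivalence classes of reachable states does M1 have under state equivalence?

Reachable states from the start: {s0,s1,s2,s3}. Unreachable: {s4,s5} — drop them.
Initial partition by acceptance: {s0,s3} | {s1,s2}.
The partition is now stable with 2 blocks: {s0,s3} | {s1,s2}.

2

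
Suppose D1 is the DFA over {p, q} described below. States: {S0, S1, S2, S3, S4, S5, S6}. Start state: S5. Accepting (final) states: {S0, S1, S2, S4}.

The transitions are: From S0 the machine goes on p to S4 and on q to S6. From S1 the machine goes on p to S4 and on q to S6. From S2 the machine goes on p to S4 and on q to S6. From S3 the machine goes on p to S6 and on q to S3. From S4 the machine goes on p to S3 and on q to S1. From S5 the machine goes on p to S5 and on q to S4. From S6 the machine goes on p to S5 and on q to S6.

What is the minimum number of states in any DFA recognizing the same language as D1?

5

States {S0,S2} cannot be reached from the start state, so discard them.
P0 = {S1,S4} | {S3,S5,S6}.
Split {S1,S4} by δ(·,p) → {S1} and {S4}.
On input q, block {S3,S5,S6} splits into {S3,S6} and {S5}.
Refine {S3,S6} on symbol p: members go to different blocks, giving {S3} and {S6}.
Stable partition: {S1} | {S3} | {S4} | {S5} | {S6} — 5 equivalence classes.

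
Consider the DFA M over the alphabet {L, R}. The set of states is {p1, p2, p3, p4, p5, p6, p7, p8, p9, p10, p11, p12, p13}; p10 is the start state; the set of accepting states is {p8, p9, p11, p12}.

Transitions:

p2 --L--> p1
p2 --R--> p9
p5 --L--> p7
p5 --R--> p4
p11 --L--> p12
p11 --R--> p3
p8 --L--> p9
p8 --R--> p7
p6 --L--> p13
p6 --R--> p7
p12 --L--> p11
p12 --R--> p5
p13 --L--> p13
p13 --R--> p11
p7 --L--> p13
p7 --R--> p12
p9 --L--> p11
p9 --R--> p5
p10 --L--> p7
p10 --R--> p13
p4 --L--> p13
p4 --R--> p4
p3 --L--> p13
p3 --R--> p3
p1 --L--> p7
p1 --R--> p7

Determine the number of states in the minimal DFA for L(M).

4

States {p1,p2,p6,p8,p9} cannot be reached from the start state, so discard them.
Initial partition by acceptance: {p11,p12} | {p3,p4,p5,p7,p10,p13}.
On input R, block {p3,p4,p5,p7,p10,p13} splits into {p3,p4,p5,p10} and {p7,p13}.
On input R, block {p3,p4,p5,p10} splits into {p3,p4,p5} and {p10}.
No further refinement is possible. Final partition (4 blocks): {p11,p12} | {p3,p4,p5} | {p7,p13} | {p10}.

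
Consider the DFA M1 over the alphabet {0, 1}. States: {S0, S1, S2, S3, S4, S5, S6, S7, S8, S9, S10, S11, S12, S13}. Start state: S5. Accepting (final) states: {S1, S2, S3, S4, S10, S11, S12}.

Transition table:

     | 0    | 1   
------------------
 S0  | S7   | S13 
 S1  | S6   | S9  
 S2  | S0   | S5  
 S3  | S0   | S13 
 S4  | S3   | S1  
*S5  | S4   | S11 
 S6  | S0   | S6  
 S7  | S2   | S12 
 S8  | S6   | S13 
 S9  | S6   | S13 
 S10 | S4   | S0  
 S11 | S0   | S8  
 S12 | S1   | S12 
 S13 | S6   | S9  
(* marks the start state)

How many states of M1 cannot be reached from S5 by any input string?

1

Starting at S5 and following transitions, the reachable set is {S0, S1, S2, S3, S4, S5, S6, S7, S8, S9, S11, S12, S13}. That leaves S10 unreachable — 1 in total.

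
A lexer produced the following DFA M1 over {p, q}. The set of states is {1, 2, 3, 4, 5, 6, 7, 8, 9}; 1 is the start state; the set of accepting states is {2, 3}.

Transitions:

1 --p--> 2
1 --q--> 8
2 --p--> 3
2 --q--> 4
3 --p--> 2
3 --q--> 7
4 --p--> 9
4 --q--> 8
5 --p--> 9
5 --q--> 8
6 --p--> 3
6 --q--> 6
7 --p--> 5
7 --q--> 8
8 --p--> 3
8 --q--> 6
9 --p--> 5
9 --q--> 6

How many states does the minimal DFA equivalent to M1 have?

3

All states are reachable from the start state.
P0 = {2,3} | {1,4,5,6,7,8,9}.
Split {1,4,5,6,7,8,9} by δ(·,p) → {4,5,7,9} and {1,6,8}.
The partition is now stable with 3 blocks: {2,3} | {4,5,7,9} | {1,6,8}.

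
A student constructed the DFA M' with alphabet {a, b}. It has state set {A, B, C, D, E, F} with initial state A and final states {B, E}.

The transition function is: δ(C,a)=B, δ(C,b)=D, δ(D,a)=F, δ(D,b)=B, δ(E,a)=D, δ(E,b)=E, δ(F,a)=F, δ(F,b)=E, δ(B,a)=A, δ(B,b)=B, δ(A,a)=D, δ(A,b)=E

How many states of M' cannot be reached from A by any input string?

BFS from A reaches {A, B, D, E, F}; the 1 state(s) C are never visited.

1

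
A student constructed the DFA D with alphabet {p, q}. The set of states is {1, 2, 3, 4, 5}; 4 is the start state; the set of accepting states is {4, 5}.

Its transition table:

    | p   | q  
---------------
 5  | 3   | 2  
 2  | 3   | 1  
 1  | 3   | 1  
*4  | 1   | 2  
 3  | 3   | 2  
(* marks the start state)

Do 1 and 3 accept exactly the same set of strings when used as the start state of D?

Yes

Reachable states from the start: {1,2,3,4}. Unreachable: {5} — drop them.
P0 = {4} | {1,2,3}.
No further refinement is possible. Final partition (2 blocks): {4} | {1,2,3}.
1 and 3 lie in the same block of the stable partition, so they are equivalent — no string distinguishes them.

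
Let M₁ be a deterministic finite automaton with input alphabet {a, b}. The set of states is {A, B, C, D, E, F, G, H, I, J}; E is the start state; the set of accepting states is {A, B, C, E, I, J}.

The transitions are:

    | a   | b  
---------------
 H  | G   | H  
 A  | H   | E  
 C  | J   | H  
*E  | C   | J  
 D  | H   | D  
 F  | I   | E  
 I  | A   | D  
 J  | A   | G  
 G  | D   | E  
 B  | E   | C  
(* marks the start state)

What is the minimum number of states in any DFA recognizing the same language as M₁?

7

Reachable states from the start: {A,C,D,E,G,H,J}. Unreachable: {B,F,I} — drop them.
P0 = {A,C,E,J} | {D,G,H}.
Split {A,C,E,J} by δ(·,a) → {C,E,J} and {A}.
Split {C,E,J} by δ(·,a) → {C,E} and {J}.
Split {C,E} by δ(·,a) → {C} and {E}.
Refine {D,G,H} on symbol b: members go to different blocks, giving {D,H} and {G}.
On input a, block {D,H} splits into {D} and {H}.
No further refinement is possible. Final partition (7 blocks): {C} | {D} | {A} | {J} | {E} | {G} | {H}.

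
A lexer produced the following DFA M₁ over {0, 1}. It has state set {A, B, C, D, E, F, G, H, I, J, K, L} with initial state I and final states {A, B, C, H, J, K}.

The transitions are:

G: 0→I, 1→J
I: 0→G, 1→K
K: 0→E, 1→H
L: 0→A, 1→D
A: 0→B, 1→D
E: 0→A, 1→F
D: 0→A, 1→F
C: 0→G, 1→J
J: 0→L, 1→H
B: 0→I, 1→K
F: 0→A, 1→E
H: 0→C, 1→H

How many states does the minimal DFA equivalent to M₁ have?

Every state is reachable, so we keep all 12.
Initial partition by acceptance: {A,B,C,H,J,K} | {D,E,F,G,I,L}.
On input 0, block {A,B,C,H,J,K} splits into {B,C,J,K} and {A,H}.
Refine {B,C,J,K} on symbol 1: members go to different blocks, giving {B,C} and {J,K}.
On input 0, block {D,E,F,G,I,L} splits into {D,E,F,L} and {G,I}.
Refine {A,H} on symbol 1: members go to different blocks, giving {A} and {H}.
Stable partition: {B,C} | {D,E,F,L} | {A} | {J,K} | {G,I} | {H} — 6 equivalence classes.

6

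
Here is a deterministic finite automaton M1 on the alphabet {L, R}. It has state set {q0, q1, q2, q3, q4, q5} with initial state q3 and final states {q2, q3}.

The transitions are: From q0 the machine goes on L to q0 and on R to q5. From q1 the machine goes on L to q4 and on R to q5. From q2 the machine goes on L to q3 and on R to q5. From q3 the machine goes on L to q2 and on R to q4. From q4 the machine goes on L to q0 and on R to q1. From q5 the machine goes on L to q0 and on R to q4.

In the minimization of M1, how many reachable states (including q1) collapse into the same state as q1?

4

P0 = {q2,q3} | {q0,q1,q4,q5}.
Stable partition: {q2,q3} | {q0,q1,q4,q5} — 2 equivalence classes.
State q1 belongs to the block {q0,q1,q4,q5}, which has 4 states.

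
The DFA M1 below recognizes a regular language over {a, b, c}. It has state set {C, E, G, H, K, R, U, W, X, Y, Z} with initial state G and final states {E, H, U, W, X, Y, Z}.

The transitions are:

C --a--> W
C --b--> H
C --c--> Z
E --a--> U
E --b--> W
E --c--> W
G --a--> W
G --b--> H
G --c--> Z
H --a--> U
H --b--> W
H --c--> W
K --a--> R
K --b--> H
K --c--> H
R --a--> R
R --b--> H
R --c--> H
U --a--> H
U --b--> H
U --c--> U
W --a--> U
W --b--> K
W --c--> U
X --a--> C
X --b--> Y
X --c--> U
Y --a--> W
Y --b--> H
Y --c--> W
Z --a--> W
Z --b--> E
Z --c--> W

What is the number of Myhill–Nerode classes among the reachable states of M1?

6

States {C,X,Y} cannot be reached from the start state, so discard them.
Initial partition by acceptance: {E,H,U,W,Z} | {G,K,R}.
On input b, block {E,H,U,W,Z} splits into {E,H,U,Z} and {W}.
On input a, block {E,H,U,Z} splits into {E,H,U} and {Z}.
Refine {E,H,U} on symbol b: members go to different blocks, giving {E,H} and {U}.
Split {G,K,R} by δ(·,a) → {K,R} and {G}.
No further refinement is possible. Final partition (6 blocks): {E,H} | {K,R} | {W} | {Z} | {U} | {G}.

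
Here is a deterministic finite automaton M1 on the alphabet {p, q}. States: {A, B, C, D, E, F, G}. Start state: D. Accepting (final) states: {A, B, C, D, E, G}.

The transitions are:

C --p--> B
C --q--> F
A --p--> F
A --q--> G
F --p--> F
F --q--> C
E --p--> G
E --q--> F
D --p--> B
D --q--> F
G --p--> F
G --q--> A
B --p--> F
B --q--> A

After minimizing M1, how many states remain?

Reachable states from the start: {A,B,C,D,F,G}. Unreachable: {E} — drop them.
P0 = {A,B,C,D,G} | {F}.
Refine {A,B,C,D,G} on symbol p: members go to different blocks, giving {A,B,G} and {C,D}.
No further refinement is possible. Final partition (3 blocks): {A,B,G} | {F} | {C,D}.

3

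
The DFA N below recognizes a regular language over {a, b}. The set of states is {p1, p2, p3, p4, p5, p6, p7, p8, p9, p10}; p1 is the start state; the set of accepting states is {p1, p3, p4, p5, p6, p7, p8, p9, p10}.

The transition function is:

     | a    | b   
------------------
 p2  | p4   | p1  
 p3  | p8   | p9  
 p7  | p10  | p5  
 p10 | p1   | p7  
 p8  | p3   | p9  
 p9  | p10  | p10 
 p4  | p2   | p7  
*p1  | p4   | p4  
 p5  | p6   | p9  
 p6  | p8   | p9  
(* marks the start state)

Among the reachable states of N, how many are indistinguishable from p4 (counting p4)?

1

P0 = {p1,p3,p4,p5,p6,p7,p8,p9,p10} | {p2}.
On input a, block {p1,p3,p4,p5,p6,p7,p8,p9,p10} splits into {p1,p3,p5,p6,p7,p8,p9,p10} and {p4}.
On input a, block {p1,p3,p5,p6,p7,p8,p9,p10} splits into {p3,p5,p6,p7,p8,p9,p10} and {p1}.
Split {p3,p5,p6,p7,p8,p9,p10} by δ(·,a) → {p3,p5,p6,p7,p8,p9} and {p10}.
Refine {p3,p5,p6,p7,p8,p9} on symbol a: members go to different blocks, giving {p3,p5,p6,p8} and {p7,p9}.
On input b, block {p7,p9} splits into {p7} and {p9}.
The partition is now stable with 7 blocks: {p3,p5,p6,p8} | {p2} | {p4} | {p1} | {p10} | {p7} | {p9}.
State p4 belongs to the block {p4}, which has 1 states.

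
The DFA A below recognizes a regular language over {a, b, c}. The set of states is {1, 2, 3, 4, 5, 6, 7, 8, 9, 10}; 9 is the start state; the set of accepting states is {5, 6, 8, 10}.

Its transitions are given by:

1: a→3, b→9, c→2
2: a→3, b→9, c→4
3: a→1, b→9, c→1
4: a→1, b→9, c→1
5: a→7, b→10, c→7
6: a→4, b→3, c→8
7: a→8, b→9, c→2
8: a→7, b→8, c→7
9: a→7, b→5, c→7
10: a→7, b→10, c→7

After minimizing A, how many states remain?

4

States {6} cannot be reached from the start state, so discard them.
P0 = {5,8,10} | {1,2,3,4,7,9}.
Refine {1,2,3,4,7,9} on symbol a: members go to different blocks, giving {1,2,3,4,9} and {7}.
Split {1,2,3,4,9} by δ(·,a) → {1,2,3,4} and {9}.
The partition is now stable with 4 blocks: {5,8,10} | {1,2,3,4} | {7} | {9}.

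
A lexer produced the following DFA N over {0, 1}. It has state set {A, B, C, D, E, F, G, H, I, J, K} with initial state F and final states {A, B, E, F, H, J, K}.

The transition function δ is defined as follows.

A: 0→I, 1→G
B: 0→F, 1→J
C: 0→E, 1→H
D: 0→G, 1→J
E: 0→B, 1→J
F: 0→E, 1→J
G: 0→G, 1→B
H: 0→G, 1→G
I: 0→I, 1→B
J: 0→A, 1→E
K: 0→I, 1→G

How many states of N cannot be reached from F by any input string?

4

BFS from F reaches {A, B, E, F, G, I, J}; the 4 state(s) C, D, H, K are never visited.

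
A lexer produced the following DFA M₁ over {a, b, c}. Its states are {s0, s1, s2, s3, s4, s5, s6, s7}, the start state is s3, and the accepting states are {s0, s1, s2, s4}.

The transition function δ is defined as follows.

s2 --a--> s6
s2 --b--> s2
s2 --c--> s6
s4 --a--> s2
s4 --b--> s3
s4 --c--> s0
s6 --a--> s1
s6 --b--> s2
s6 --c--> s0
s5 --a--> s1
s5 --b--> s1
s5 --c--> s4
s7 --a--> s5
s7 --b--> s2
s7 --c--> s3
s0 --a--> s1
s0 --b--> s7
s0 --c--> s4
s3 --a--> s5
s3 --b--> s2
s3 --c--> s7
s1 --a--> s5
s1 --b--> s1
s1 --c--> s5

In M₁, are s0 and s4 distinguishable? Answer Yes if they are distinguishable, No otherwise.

No

All states are reachable from the start state.
Start with accepting vs non-accepting: {s0,s1,s2,s4} | {s3,s5,s6,s7}.
Split {s0,s1,s2,s4} by δ(·,a) → {s0,s4} and {s1,s2}.
Refine {s3,s5,s6,s7} on symbol a: members go to different blocks, giving {s3,s7} and {s5,s6}.
The partition is now stable with 4 blocks: {s0,s4} | {s3,s7} | {s1,s2} | {s5,s6}.
s0 and s4 lie in the same block of the stable partition, so they are equivalent — no string distinguishes them.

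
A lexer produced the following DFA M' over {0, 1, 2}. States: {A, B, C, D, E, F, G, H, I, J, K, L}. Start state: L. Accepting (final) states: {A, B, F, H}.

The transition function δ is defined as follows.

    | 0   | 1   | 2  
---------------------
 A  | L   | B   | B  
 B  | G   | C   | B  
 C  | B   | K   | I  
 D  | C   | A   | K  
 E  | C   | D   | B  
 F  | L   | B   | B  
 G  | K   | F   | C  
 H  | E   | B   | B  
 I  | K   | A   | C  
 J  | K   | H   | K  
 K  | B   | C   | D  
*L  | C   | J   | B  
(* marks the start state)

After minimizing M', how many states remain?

5

Start with accepting vs non-accepting: {A,B,F,H} | {C,D,E,G,I,J,K,L}.
Split {A,B,F,H} by δ(·,1) → {A,F,H} and {B}.
On input 0, block {C,D,E,G,I,J,K,L} splits into {D,E,G,I,J,L} and {C,K}.
On input 1, block {D,E,G,I,J,L} splits into {D,G,I,J} and {E,L}.
No further refinement is possible. Final partition (5 blocks): {A,F,H} | {D,G,I,J} | {B} | {C,K} | {E,L}.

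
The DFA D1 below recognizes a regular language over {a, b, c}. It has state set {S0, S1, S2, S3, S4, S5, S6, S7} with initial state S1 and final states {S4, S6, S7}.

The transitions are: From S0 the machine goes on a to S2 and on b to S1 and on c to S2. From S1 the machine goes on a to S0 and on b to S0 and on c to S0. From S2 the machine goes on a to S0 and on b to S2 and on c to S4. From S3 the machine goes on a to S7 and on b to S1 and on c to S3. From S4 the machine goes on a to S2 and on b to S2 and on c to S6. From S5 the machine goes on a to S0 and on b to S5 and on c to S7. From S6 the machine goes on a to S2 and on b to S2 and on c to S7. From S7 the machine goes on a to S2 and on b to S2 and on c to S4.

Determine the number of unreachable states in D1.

2

Starting at S1 and following transitions, the reachable set is {S0, S1, S2, S4, S6, S7}. That leaves S3, S5 unreachable — 2 in total.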